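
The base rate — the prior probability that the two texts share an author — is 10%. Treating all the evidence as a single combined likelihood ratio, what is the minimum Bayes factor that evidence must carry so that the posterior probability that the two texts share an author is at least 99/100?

Prior odds = 0.1/0.9 = 1/9.
Target odds = 0.99/0.01 = 99.
Required Bayes factor = 99 ÷ (1/9) = 891.

891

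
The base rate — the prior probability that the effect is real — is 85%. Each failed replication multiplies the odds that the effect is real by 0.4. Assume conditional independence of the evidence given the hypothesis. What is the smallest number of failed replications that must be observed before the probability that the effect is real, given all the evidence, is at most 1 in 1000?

10

Prior odds = 0.85/0.15 = 17/3.
Likelihood ratio per failed replication = 0.4.
Target odds: 0.001 ÷ 0.999 = 1/999.
Require 0.4ⁿ ≤ 1/999 ÷ (17/3) = 1/5661.
0.4⁹ = 512/1953125 is still above 1/5661 but 0.4¹⁰ = 1024/9765625 is at or below it, so n = 10.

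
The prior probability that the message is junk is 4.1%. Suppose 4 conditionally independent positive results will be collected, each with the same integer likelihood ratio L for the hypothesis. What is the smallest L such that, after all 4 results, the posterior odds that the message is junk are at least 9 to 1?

4

Prior odds = 0.041/0.959 = 41/959.
Target odds = 9.
Need L⁴ ≥ 9 ÷ (41/959) = 8631/41.
3⁴ = 81 < 8631/41 ≤ 256 = 4⁴, so L = 4.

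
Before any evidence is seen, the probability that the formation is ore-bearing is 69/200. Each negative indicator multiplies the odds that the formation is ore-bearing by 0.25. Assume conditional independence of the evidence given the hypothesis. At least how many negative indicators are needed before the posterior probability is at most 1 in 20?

Prior odds: 0.345 ÷ 0.655 = 69/131.
Likelihood ratio per negative indicator = 0.25.
Target posterior odds = 0.05/0.95 = 1/19.
Require 0.25ⁿ ≤ 1/19 ÷ (69/131) = 131/1311.
0.25¹ = 0.25 is still above 131/1311 but 0.25² = 0.0625 is at or below it, so n = 2.

2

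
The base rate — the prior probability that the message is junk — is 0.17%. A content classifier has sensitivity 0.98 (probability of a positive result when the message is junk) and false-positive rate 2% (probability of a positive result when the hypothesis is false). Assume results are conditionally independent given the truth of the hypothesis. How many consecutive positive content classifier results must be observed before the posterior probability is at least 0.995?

Prior odds = 0.0017/0.9983 = 17/9983.
Likelihood ratio of a positive result = 0.98/0.02 = 49.
Target posterior odds = 0.995/0.005 = 199.
Require 49ⁿ ≥ 199 ÷ (17/9983) = 1986617/17.
49² = 2401 falls short of 1986617/17 but 49³ = 117649 reaches it, so n = 3.

3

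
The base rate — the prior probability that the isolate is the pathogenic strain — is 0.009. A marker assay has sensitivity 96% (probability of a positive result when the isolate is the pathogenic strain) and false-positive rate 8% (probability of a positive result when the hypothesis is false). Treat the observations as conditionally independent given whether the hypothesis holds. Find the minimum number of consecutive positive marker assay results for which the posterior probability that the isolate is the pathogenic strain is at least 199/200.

5

Prior odds: 0.009 ÷ 0.991 = 9/991.
Likelihood ratio of a positive result = 0.96/0.08 = 12.
Target odds: 0.995 ÷ 0.005 = 199.
Require 12ⁿ ≥ 199 ÷ (9/991) = 197209/9.
12⁴ = 20736 falls short of 197209/9 but 12⁵ = 248832 reaches it, so n = 5.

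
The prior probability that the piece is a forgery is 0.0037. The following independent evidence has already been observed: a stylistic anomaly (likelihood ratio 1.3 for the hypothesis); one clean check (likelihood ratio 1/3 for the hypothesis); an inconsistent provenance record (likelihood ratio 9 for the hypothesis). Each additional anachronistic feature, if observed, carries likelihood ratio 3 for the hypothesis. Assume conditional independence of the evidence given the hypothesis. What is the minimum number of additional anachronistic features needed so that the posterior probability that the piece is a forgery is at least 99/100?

9

Prior odds = 0.0037/0.9963 = 37/9963.
Combined Bayes factor of the evidence already in hand = 1.3 × (1/3) × 9 = 3.9.
Odds after that evidence = (37/9963) × 3.9 = 481/33210.
Target odds = 0.99/0.01 = 99.
Need 3ⁿ ≥ 99 ÷ (481/33210) = 3287790/481.
3⁸ = 6561 falls short of 3287790/481 but 3⁹ = 19683 reaches it, so n = 9.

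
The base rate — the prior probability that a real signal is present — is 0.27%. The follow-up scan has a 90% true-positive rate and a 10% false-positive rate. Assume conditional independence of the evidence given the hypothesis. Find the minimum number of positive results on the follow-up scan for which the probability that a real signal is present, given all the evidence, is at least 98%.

Prior odds: 0.0027 ÷ 0.9973 = 27/9973.
Likelihood ratio of a positive result = 0.9/0.1 = 9.
Target odds: 0.98 ÷ 0.02 = 49.
Require 9ⁿ ≥ 49 ÷ (27/9973) = 488677/27.
9⁴ = 6561 falls short of 488677/27 but 9⁵ = 59049 reaches it, so n = 5.

5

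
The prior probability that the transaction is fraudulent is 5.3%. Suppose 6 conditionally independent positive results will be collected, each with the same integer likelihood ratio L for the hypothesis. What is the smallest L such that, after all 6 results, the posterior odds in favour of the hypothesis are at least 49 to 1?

Prior odds = 0.053/0.947 = 53/947.
Target odds = 49.
Need L⁶ ≥ 49 ÷ (53/947) = 46403/53.
3⁶ = 729 < 46403/53 ≤ 4096 = 4⁶, so L = 4.

4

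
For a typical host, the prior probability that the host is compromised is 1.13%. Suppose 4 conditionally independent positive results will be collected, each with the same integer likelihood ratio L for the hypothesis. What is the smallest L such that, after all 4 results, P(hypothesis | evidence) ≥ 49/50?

9

Prior odds = 0.0113/0.9887 = 113/9887.
Target odds = 0.98/0.02 = 49.
Need L⁴ ≥ 49 ÷ (113/9887) = 484463/113.
8⁴ = 4096 < 484463/113 ≤ 6561 = 9⁴, so L = 9.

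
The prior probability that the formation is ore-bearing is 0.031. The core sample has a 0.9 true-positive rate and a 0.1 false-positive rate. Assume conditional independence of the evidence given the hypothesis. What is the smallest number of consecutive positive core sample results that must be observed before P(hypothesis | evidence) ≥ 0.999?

5

Prior odds: 0.031 ÷ 0.969 = 31/969.
Likelihood ratio of a positive result = 0.9/0.1 = 9.
Target posterior odds = 0.999/0.001 = 999.
Require 9ⁿ ≥ 999 ÷ (31/969) = 968031/31.
9⁴ = 6561 falls short of 968031/31 but 9⁵ = 59049 reaches it, so n = 5.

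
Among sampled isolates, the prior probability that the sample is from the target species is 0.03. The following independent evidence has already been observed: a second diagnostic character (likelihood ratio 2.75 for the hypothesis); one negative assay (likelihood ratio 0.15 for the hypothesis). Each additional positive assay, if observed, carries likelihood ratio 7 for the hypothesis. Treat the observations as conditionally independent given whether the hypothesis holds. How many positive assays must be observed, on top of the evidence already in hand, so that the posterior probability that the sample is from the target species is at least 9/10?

4

Prior odds = 0.03/0.97 = 3/97.
Combined Bayes factor of the evidence already in hand = 2.75 × 0.15 = 0.4125.
Odds after that evidence = (3/97) × 0.4125 = 99/7760.
Target odds = 0.9/0.1 = 9.
Need 7ⁿ ≥ 9 ÷ (99/7760) = 7760/11.
7³ = 343 falls short of 7760/11 but 7⁴ = 2401 reaches it, so n = 4.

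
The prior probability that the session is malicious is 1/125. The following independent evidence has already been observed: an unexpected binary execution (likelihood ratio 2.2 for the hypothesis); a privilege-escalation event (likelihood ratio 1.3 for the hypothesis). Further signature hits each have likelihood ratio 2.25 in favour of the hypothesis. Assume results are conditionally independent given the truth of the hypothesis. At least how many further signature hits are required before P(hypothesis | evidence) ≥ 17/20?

7

Prior odds = 0.008/0.992 = 1/124.
Combined Bayes factor of the evidence already in hand = 2.2 × 1.3 = 2.86.
Odds after that evidence = (1/124) × 2.86 = 143/6200.
Target odds = 0.85/0.15 = 17/3.
Need 2.25ⁿ ≥ 17/3 ÷ (143/6200) = 105400/429.
2.25⁶ = 531441/4096 falls short of 105400/429 but 2.25⁷ = 4782969/16384 reaches it, so n = 7.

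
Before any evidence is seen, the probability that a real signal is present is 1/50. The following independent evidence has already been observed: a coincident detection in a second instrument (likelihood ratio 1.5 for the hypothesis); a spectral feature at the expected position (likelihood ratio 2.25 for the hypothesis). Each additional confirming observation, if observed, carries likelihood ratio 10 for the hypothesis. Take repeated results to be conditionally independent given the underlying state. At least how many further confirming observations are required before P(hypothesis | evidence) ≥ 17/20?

Prior odds = 0.02/0.98 = 1/49.
Combined Bayes factor of the evidence already in hand = 1.5 × 2.25 = 3.375.
Odds after that evidence = (1/49) × 3.375 = 27/392.
Target odds = 0.85/0.15 = 17/3.
Need 10ⁿ ≥ 17/3 ÷ (27/392) = 6664/81.
10¹ = 10 falls short of 6664/81 but 10² = 100 reaches it, so n = 2.

2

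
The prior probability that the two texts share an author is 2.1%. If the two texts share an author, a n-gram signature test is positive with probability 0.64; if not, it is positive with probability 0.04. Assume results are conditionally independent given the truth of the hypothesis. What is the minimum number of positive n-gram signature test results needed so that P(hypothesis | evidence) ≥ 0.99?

Prior odds: 0.021 ÷ 0.979 = 21/979.
Likelihood ratio of a positive = 0.64/0.04 = 16.
Target odds: 0.99 ÷ 0.01 = 99.
Require 16ⁿ ≥ 99 ÷ (21/979) = 32307/7.
16³ = 4096 falls short of 32307/7 but 16⁴ = 65536 reaches it, so n = 4.

4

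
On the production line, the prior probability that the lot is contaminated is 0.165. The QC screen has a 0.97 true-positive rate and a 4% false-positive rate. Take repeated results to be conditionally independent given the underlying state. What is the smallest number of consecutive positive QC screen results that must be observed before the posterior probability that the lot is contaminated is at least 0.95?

Prior odds: 0.165 ÷ 0.835 = 33/167.
Likelihood ratio of a positive result = 0.97/0.04 = 24.25.
Target odds: 0.95 ÷ 0.05 = 19.
Need (33/167) × 24.25ⁿ ≥ 19, i.e. 24.25ⁿ ≥ 3173/33.
24.25¹ = 24.25 falls short of 3173/33 but 24.25² = 588.0625 reaches it, so n = 2.

2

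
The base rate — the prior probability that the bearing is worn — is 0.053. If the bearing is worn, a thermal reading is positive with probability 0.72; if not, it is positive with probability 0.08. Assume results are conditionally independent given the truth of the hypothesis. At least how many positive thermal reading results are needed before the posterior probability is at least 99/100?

4

Prior odds: 0.053 ÷ 0.947 = 53/947.
Likelihood ratio of a positive = 0.72/0.08 = 9.
Target odds: 0.99 ÷ 0.01 = 99.
Need (53/947) × 9ⁿ ≥ 99, i.e. 9ⁿ ≥ 93753/53.
9³ = 729 falls short of 93753/53 but 9⁴ = 6561 reaches it, so n = 4.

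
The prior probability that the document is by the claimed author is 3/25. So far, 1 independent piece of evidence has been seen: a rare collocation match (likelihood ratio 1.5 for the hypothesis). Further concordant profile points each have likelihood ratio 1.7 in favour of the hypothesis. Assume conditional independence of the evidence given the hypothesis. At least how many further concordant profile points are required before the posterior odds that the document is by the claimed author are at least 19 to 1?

Prior odds = 0.12/0.88 = 3/22.
Bayes factor of the evidence already in hand = 1.5.
Odds after that evidence = (3/22) × 1.5 = 9/44.
Target odds = 19.
Need 1.7ⁿ ≥ 19 ÷ (9/44) = 836/9.
1.7⁸ ≈69.7576 falls short of 836/9 but 1.7⁹ ≈118.588 reaches it, so n = 9.

9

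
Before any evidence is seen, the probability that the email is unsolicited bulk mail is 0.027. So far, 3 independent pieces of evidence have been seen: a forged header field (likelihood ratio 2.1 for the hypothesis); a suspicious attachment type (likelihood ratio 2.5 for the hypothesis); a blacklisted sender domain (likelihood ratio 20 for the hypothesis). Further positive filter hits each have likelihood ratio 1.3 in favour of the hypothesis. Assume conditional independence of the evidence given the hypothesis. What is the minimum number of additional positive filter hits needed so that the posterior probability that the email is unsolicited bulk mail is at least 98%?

11

Prior odds = 0.027/0.973 = 27/973.
Combined Bayes factor of the evidence already in hand = 2.1 × 2.5 × 20 = 105.
Odds after that evidence = (27/973) × 105 = 405/139.
Target odds = 0.98/0.02 = 49.
Need 1.3ⁿ ≥ 49 ÷ (405/139) = 6811/405.
1.3¹⁰ ≈13.7858 falls short of 6811/405 but 1.3¹¹ ≈17.9216 reaches it, so n = 11.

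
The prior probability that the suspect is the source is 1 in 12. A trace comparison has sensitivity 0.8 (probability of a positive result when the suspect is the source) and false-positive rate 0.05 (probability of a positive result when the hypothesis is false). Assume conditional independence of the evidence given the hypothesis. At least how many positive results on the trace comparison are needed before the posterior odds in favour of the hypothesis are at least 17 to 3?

2

Prior odds = (1/12)/(11/12) = 1/11.
Likelihood ratio of a positive result = 0.8/0.05 = 16.
Target odds = 17/3.
Need (1/11) × 16ⁿ ≥ 17/3, i.e. 16ⁿ ≥ 187/3.
16¹ = 16 falls short of 187/3 but 16² = 256 reaches it, so n = 2.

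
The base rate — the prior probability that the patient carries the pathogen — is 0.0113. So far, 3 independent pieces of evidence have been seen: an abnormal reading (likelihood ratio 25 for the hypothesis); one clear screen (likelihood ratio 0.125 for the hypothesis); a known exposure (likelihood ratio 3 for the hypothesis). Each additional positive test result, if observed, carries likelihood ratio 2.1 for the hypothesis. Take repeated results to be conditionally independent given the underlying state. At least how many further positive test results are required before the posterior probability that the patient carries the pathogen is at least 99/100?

Prior odds = 0.0113/0.9887 = 113/9887.
Combined Bayes factor of the evidence already in hand = 25 × 0.125 × 3 = 9.375.
Odds after that evidence = (113/9887) × 9.375 = 8475/79096.
Target odds = 0.99/0.01 = 99.
Need 2.1ⁿ ≥ 99 ÷ (8475/79096) = 2610168/2825.
2.1⁹ ≈794.28 falls short of 2610168/2825 but 2.1¹⁰ ≈1667.99 reaches it, so n = 10.

10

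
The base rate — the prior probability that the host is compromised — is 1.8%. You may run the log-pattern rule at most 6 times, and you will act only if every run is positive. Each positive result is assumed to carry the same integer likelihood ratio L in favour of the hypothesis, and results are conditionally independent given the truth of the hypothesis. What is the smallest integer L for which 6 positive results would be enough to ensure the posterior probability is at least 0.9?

3

Prior odds = 0.018/0.982 = 9/491.
Target odds = 0.9/0.1 = 9.
Need L⁶ ≥ 9 ÷ (9/491) = 491.
2⁶ = 64 < 491 ≤ 729 = 3⁶, so L = 3.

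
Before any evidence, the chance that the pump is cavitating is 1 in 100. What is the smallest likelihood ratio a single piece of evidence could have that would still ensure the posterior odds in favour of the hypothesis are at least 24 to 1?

Prior odds = 0.01/0.99 = 1/99.
Target odds = 24.
Required Bayes factor = 24 ÷ (1/99) = 2376.

2376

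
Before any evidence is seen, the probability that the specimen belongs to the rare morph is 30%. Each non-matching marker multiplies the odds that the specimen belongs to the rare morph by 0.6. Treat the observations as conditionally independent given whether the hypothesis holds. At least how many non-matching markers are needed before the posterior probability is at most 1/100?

Prior odds = 0.3/0.7 = 3/7.
Likelihood ratio per non-matching marker = 0.6.
Target odds: 0.01 ÷ 0.99 = 1/99.
Require 0.6ⁿ ≤ 1/99 ÷ (3/7) = 7/297.
0.6⁷ = 2187/78125 is still above 7/297 but 0.6⁸ = 6561/390625 is at or below it, so n = 8.

8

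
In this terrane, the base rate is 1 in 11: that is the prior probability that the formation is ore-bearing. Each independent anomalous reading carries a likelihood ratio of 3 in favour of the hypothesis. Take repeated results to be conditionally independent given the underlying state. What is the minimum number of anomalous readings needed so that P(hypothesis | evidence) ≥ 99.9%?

Prior odds = (1/11)/(10/11) = 0.1.
Likelihood ratio per anomalous reading = 3.
Target odds: 0.999 ÷ 0.001 = 999.
Need 0.1 × 3ⁿ ≥ 999, i.e. 3ⁿ ≥ 9990.
3⁸ = 6561 falls short of 9990 but 3⁹ = 19683 reaches it, so n = 9.

9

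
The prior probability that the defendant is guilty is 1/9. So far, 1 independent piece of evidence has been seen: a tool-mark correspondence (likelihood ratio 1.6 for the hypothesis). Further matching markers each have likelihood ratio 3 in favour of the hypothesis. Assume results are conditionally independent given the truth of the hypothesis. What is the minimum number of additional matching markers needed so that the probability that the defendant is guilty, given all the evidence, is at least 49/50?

Prior odds = (1/9)/(8/9) = 0.125.
Bayes factor of the evidence already in hand = 1.6.
Odds after that evidence = 0.125 × 1.6 = 0.2.
Target odds = 0.98/0.02 = 49.
Need 3ⁿ ≥ 49 ÷ 0.2 = 245.
3⁵ = 243 falls short of 245 but 3⁶ = 729 reaches it, so n = 6.

6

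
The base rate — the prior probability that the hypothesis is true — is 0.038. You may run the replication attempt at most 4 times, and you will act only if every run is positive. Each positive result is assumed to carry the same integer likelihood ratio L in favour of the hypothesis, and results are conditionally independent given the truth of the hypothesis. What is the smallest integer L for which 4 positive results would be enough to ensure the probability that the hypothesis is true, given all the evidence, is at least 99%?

Prior odds = 0.038/0.962 = 19/481.
Target odds = 0.99/0.01 = 99.
Need L⁴ ≥ 99 ÷ (19/481) = 47619/19.
7⁴ = 2401 < 47619/19 ≤ 4096 = 8⁴, so L = 8.

8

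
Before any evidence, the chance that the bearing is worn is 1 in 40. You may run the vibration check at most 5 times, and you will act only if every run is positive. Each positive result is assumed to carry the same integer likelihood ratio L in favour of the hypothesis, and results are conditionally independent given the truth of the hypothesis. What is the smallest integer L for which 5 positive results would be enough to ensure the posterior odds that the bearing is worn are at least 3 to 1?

3

Prior odds = 0.025/0.975 = 1/39.
Target odds = 3.
Need L⁵ ≥ 3 ÷ (1/39) = 117.
2⁵ = 32 < 117 ≤ 243 = 3⁵, so L = 3.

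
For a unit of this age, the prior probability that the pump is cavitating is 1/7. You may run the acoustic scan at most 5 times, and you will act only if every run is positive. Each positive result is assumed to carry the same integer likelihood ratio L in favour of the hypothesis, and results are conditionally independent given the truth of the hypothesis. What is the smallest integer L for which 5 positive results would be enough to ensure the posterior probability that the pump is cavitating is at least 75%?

2

Prior odds = (1/7)/(6/7) = 1/6.
Target odds = 0.75/0.25 = 3.
Need L⁵ ≥ 3 ÷ (1/6) = 18.
1⁵ = 1 < 18 ≤ 32 = 2⁵, so L = 2.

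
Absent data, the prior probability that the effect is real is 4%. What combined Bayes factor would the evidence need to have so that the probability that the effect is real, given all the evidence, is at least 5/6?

Prior odds = 0.04/0.96 = 1/24.
Target odds = (5/6)/(1/6) = 5.
Required Bayes factor = 5 ÷ (1/24) = 120.

120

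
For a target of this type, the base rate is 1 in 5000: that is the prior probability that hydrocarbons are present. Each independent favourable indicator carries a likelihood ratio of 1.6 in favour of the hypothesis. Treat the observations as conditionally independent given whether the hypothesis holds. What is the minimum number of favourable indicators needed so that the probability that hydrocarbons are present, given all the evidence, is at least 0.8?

22

Prior odds: 0.0002 ÷ 0.9998 = 1/4999.
Likelihood ratio per favourable indicator = 1.6.
Target odds: 0.8 ÷ 0.2 = 4.
Require 1.6ⁿ ≥ 4 ÷ (1/4999) = 19996.
1.6²¹ ≈19342.8 falls short of 19996 but 1.6²² ≈30948.5 reaches it, so n = 22.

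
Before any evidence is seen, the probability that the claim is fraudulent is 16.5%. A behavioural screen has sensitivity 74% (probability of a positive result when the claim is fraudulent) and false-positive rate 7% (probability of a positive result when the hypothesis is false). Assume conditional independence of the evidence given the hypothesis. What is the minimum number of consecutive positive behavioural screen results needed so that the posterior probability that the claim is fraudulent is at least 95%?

2

Prior odds = 0.165/0.835 = 33/167.
Likelihood ratio of a positive result = 0.74/0.07 = 74/7.
Target odds: 0.95 ÷ 0.05 = 19.
Require (74/7)ⁿ ≥ 19 ÷ (33/167) = 3173/33.
(74/7)¹ = 74/7 falls short of 3173/33 but (74/7)² = 5476/49 reaches it, so n = 2.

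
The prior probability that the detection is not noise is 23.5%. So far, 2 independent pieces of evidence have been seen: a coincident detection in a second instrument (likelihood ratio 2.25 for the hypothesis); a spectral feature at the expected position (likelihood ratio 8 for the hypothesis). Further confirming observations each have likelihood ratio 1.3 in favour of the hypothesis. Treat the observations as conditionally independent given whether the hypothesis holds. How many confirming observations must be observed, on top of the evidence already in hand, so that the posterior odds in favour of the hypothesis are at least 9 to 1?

2

Prior odds = 0.235/0.765 = 47/153.
Combined Bayes factor of the evidence already in hand = 2.25 × 8 = 18.
Odds after that evidence = (47/153) × 18 = 94/17.
Target odds = 9.
Need 1.3ⁿ ≥ 9 ÷ (94/17) = 153/94.
1.3¹ = 1.3 falls short of 153/94 but 1.3² = 1.69 reaches it, so n = 2.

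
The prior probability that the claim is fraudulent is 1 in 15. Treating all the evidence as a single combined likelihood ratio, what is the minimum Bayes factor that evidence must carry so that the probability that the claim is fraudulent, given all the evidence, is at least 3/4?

42

Prior odds = (1/15)/(14/15) = 1/14.
Target odds = 0.75/0.25 = 3.
Required Bayes factor = 3 ÷ (1/14) = 42.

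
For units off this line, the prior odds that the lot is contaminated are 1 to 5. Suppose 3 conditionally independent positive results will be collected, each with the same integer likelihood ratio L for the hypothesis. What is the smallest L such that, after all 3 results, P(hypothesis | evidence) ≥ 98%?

Prior odds = 0.2.
Target odds = 0.98/0.02 = 49.
Need L³ ≥ 49 ÷ 0.2 = 245.
6³ = 216 < 245 ≤ 343 = 7³, so L = 7.

7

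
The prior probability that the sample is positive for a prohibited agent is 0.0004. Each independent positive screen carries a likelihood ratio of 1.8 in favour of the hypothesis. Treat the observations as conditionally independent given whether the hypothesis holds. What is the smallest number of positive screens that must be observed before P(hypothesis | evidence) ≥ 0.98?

Prior odds = 0.0004/0.9996 = 1/2499.
Likelihood ratio per positive screen = 1.8.
Target posterior odds = 0.98/0.02 = 49.
Need (1/2499) × 1.8ⁿ ≥ 49, i.e. 1.8ⁿ ≥ 122451.
1.8¹⁹ ≈70823.5 falls short of 122451 but 1.8²⁰ ≈127482 reaches it, so n = 20.

20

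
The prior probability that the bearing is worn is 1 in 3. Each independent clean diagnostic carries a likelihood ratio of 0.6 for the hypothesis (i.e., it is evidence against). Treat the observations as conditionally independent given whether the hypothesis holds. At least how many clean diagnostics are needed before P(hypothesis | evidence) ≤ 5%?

Prior odds: (1/3) ÷ (2/3) = 0.5.
Likelihood ratio per clean diagnostic = 0.6.
Target odds: 0.05 ÷ 0.95 = 1/19.
Require 0.6ⁿ ≤ 1/19 ÷ 0.5 = 2/19.
0.6⁴ = 0.1296 is still above 2/19 but 0.6⁵ = 0.07776 is at or below it, so n = 5.

5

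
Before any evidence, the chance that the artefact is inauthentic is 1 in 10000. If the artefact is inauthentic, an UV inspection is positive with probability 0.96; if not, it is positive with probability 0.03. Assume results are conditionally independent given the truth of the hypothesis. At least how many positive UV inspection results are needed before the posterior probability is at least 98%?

Prior odds = 0.0001/0.9999 = 1/9999.
Likelihood ratio of a positive = 0.96/0.03 = 32.
Target posterior odds = 0.98/0.02 = 49.
Need (1/9999) × 32ⁿ ≥ 49, i.e. 32ⁿ ≥ 489951.
32³ = 32768 falls short of 489951 but 32⁴ = 1048576 reaches it, so n = 4.

4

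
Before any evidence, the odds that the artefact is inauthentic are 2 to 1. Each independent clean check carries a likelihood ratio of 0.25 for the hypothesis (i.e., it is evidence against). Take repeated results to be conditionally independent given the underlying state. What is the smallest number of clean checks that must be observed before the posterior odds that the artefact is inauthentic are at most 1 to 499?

5

Prior odds = 2.
Likelihood ratio per clean check = 0.25.
Target odds = 1/499.
Require 0.25ⁿ ≤ 1/499 ÷ 2 = 1/998.
0.25⁴ = 0.00390625 is still above 1/998 but 0.25⁵ = 1/1024 is at or below it, so n = 5.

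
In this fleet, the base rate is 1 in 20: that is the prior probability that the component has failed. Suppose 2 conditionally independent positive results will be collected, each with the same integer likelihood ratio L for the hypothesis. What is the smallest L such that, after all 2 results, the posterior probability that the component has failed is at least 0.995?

Prior odds = 0.05/0.95 = 1/19.
Target odds = 0.995/0.005 = 199.
Need L² ≥ 199 ÷ (1/19) = 3781.
61² = 3721 < 3781 ≤ 3844 = 62², so L = 62.

62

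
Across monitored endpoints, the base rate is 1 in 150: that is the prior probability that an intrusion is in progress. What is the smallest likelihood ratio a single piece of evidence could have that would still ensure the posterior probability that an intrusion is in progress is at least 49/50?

7301

Prior odds = (1/150)/(149/150) = 1/149.
Target odds = 0.98/0.02 = 49.
Required Bayes factor = 49 ÷ (1/149) = 7301.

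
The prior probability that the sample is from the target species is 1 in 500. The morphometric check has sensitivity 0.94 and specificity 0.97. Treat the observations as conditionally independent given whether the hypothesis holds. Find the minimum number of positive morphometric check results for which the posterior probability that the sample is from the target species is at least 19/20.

Prior odds = 0.002/0.998 = 1/499.
False-positive rate = 1 − 0.97 = 0.03; likelihood ratio of a positive = 0.94/0.03 = 94/3.
Target posterior odds = 0.95/0.05 = 19.
Require (94/3)ⁿ ≥ 19 ÷ (1/499) = 9481.
(94/3)² = 8836/9 falls short of 9481 but (94/3)³ = 830584/27 reaches it, so n = 3.

3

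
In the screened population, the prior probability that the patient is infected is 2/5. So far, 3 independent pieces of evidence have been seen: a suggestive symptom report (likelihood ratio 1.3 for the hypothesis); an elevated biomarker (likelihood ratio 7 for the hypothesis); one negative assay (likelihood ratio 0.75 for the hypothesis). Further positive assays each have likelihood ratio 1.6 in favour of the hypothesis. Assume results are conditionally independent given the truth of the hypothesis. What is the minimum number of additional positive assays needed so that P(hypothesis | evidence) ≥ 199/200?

9

Prior odds = 0.4/0.6 = 2/3.
Combined Bayes factor of the evidence already in hand = 1.3 × 7 × 0.75 = 6.825.
Odds after that evidence = (2/3) × 6.825 = 4.55.
Target odds = 0.995/0.005 = 199.
Need 1.6ⁿ ≥ 199 ÷ 4.55 = 3980/91.
1.6⁸ = 16777216/390625 falls short of 3980/91 but 1.6⁹ = 134217728/1953125 reaches it, so n = 9.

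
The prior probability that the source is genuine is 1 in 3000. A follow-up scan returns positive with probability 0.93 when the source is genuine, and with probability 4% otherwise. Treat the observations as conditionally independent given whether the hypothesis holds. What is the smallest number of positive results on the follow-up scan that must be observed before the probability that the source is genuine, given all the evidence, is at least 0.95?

4

Prior odds: (1/3000) ÷ (2999/3000) = 1/2999.
Likelihood ratio of a positive result = 0.93/0.04 = 23.25.
Target posterior odds = 0.95/0.05 = 19.
Require 23.25ⁿ ≥ 19 ÷ (1/2999) = 56981.
23.25³ = 804357/64 falls short of 56981 but 23.25⁴ = 74805201/256 reaches it, so n = 4.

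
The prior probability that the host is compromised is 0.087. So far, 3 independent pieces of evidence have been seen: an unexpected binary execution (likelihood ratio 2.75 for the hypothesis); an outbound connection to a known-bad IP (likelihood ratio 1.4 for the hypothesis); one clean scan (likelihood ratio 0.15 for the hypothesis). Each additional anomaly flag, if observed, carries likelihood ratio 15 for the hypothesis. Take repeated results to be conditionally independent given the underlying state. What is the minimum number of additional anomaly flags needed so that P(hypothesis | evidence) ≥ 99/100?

Prior odds = 0.087/0.913 = 87/913.
Combined Bayes factor of the evidence already in hand = 2.75 × 1.4 × 0.15 = 0.5775.
Odds after that evidence = (87/913) × 0.5775 = 1827/33200.
Target odds = 0.99/0.01 = 99.
Need 15ⁿ ≥ 99 ÷ (1827/33200) = 365200/203.
15² = 225 falls short of 365200/203 but 15³ = 3375 reaches it, so n = 3.

3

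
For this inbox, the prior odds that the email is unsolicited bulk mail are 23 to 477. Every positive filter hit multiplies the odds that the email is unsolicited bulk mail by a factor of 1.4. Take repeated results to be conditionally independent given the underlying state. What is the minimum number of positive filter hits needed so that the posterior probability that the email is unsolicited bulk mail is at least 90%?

16

Prior odds = 23/477.
Likelihood ratio per positive filter hit = 1.4.
Target odds: 0.9 ÷ 0.1 = 9.
Require 1.4ⁿ ≥ 9 ÷ (23/477) = 4293/23.
1.4¹⁵ ≈155.568 falls short of 4293/23 but 1.4¹⁶ ≈217.795 reaches it, so n = 16.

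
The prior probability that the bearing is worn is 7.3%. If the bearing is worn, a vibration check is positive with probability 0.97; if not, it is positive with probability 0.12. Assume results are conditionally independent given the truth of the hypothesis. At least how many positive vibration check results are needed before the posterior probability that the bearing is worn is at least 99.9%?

5

Prior odds: 0.073 ÷ 0.927 = 73/927.
Likelihood ratio of a positive = 0.97/0.12 = 97/12.
Target posterior odds = 0.999/0.001 = 999.
Require (97/12)ⁿ ≥ 999 ÷ (73/927) = 926073/73.
(97/12)⁴ = 88529281/20736 falls short of 926073/73 but (97/12)⁵ ≈34510.6 reaches it, so n = 5.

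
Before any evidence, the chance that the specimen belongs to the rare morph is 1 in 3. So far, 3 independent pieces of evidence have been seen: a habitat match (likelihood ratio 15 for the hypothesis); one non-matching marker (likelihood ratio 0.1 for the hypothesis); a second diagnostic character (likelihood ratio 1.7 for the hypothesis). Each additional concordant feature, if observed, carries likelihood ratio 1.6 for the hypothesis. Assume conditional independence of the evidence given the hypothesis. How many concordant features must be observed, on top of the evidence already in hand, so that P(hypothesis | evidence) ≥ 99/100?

10

Prior odds = (1/3)/(2/3) = 0.5.
Combined Bayes factor of the evidence already in hand = 15 × 0.1 × 1.7 = 2.55.
Odds after that evidence = 0.5 × 2.55 = 1.275.
Target odds = 0.99/0.01 = 99.
Need 1.6ⁿ ≥ 99 ÷ 1.275 = 1320/17.
1.6⁹ = 134217728/1953125 falls short of 1320/17 but 1.6¹⁰ ≈109.951 reaches it, so n = 10.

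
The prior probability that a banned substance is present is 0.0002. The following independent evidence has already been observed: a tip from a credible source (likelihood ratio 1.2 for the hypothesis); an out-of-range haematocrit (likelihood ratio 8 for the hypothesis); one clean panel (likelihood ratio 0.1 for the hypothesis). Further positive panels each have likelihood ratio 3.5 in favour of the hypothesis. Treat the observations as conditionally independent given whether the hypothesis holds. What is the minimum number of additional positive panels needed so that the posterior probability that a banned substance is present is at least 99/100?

11

Prior odds = 0.0002/0.9998 = 1/4999.
Combined Bayes factor of the evidence already in hand = 1.2 × 8 × 0.1 = 0.96.
Odds after that evidence = (1/4999) × 0.96 = 24/124975.
Target odds = 0.99/0.01 = 99.
Need 3.5ⁿ ≥ 99 ÷ (24/124975) = 515521.875.
3.5¹⁰ = 282475249/1024 falls short of 515521.875 but 3.5¹¹ ≈965492 reaches it, so n = 11.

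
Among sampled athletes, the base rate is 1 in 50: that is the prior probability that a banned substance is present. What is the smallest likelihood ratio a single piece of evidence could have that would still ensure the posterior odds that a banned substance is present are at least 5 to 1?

245

Prior odds = 0.02/0.98 = 1/49.
Target odds = 5.
Required Bayes factor = 5 ÷ (1/49) = 245.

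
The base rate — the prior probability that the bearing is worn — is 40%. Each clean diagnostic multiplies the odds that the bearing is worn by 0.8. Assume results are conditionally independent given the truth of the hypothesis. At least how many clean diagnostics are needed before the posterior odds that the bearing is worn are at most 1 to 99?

Prior odds = 0.4/0.6 = 2/3.
Likelihood ratio per clean diagnostic = 0.8.
Target odds = 1/99.
Require 0.8ⁿ ≤ 1/99 ÷ (2/3) = 1/66.
0.8¹⁸ ≈0.0180144 is still above 1/66 but 0.8¹⁹ ≈0.0144115 is at or below it, so n = 19.

19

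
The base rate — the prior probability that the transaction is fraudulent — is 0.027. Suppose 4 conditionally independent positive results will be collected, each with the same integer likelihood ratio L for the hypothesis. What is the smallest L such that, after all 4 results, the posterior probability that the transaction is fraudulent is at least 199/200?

Prior odds = 0.027/0.973 = 27/973.
Target odds = 0.995/0.005 = 199.
Need L⁴ ≥ 199 ÷ (27/973) = 193627/27.
9⁴ = 6561 < 193627/27 ≤ 10000 = 10⁴, so L = 10.

10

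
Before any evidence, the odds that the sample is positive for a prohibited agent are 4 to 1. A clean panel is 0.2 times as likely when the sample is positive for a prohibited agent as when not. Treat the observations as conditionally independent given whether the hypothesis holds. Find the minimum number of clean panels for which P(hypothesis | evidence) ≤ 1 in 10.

Prior odds = 4.
Likelihood ratio per clean panel = 0.2.
Target odds: 0.1 ÷ 0.9 = 1/9.
Need 4 × 0.2ⁿ ≤ 1/9, i.e. 0.2ⁿ ≤ 1/36.
0.2² = 0.04 is still above 1/36 but 0.2³ = 0.008 is at or below it, so n = 3.

3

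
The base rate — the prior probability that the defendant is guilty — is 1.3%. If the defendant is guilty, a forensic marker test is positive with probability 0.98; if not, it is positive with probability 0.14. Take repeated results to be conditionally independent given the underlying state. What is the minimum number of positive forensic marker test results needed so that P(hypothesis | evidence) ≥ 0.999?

6

Prior odds = 0.013/0.987 = 13/987.
Likelihood ratio of a positive = 0.98/0.14 = 7.
Target posterior odds = 0.999/0.001 = 999.
Require 7ⁿ ≥ 999 ÷ (13/987) = 986013/13.
7⁵ = 16807 falls short of 986013/13 but 7⁶ = 117649 reaches it, so n = 6.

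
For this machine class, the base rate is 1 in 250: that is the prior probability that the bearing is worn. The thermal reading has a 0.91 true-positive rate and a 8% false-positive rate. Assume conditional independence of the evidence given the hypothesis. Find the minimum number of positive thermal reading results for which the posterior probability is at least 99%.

5

Prior odds = 0.004/0.996 = 1/249.
Likelihood ratio of a positive result = 0.91/0.08 = 11.375.
Target posterior odds = 0.99/0.01 = 99.
Need (1/249) × 11.375ⁿ ≥ 99, i.e. 11.375ⁿ ≥ 24651.
11.375⁴ = 68574961/4096 falls short of 24651 but 11.375⁵ ≈190439 reaches it, so n = 5.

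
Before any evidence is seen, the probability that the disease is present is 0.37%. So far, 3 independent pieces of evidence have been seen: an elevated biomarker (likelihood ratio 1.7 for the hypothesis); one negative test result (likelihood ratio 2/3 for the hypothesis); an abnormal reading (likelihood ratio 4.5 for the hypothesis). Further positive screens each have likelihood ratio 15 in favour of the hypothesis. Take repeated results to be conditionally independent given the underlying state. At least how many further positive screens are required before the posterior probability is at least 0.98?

3

Prior odds = 0.0037/0.9963 = 37/9963.
Combined Bayes factor of the evidence already in hand = 1.7 × (2/3) × 4.5 = 5.1.
Odds after that evidence = (37/9963) × 5.1 = 629/33210.
Target odds = 0.98/0.02 = 49.
Need 15ⁿ ≥ 49 ÷ (629/33210) = 1627290/629.
15² = 225 falls short of 1627290/629 but 15³ = 3375 reaches it, so n = 3.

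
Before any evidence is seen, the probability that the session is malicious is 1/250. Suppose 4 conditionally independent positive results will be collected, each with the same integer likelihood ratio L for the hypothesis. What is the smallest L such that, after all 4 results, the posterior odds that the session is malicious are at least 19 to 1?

9

Prior odds = 0.004/0.996 = 1/249.
Target odds = 19.
Need L⁴ ≥ 19 ÷ (1/249) = 4731.
8⁴ = 4096 < 4731 ≤ 6561 = 9⁴, so L = 9.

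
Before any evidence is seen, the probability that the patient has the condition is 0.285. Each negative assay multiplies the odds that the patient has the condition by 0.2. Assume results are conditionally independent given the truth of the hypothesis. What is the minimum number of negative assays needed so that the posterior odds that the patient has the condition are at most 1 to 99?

3

Prior odds = 0.285/0.715 = 57/143.
Likelihood ratio per negative assay = 0.2.
Target odds = 1/99.
Need (57/143) × 0.2ⁿ ≤ 1/99, i.e. 0.2ⁿ ≤ 13/513.
0.2² = 0.04 is still above 13/513 but 0.2³ = 0.008 is at or below it, so n = 3.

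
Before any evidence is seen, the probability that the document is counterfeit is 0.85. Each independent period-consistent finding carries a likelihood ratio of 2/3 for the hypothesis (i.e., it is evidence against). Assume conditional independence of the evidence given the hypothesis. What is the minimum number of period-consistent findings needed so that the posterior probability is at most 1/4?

7

Prior odds: 0.85 ÷ 0.15 = 17/3.
Likelihood ratio per period-consistent finding = 2/3.
Target posterior odds = 0.25/0.75 = 1/3.
Need (17/3) × (2/3)ⁿ ≤ 1/3, i.e. (2/3)ⁿ ≤ 1/17.
(2/3)⁶ = 64/729 is still above 1/17 but (2/3)⁷ = 128/2187 is at or below it, so n = 7.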